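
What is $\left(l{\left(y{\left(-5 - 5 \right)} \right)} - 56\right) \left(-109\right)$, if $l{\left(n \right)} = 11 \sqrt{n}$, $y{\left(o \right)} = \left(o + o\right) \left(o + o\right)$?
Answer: $-17876$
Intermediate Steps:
$y{\left(o \right)} = 4 o^{2}$ ($y{\left(o \right)} = 2 o 2 o = 4 o^{2}$)
$\left(l{\left(y{\left(-5 - 5 \right)} \right)} - 56\right) \left(-109\right) = \left(11 \sqrt{4 \left(-5 - 5\right)^{2}} - 56\right) \left(-109\right) = \left(11 \sqrt{4 \left(-10\right)^{2}} - 56\right) \left(-109\right) = \left(11 \sqrt{4 \cdot 100} - 56\right) \left(-109\right) = \left(11 \sqrt{400} - 56\right) \left(-109\right) = \left(11 \cdot 20 - 56\right) \left(-109\right) = \left(220 - 56\right) \left(-109\right) = 164 \left(-109\right) = -17876$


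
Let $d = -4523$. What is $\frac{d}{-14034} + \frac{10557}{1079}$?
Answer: $\frac{153037255}{15142686} \approx 10.106$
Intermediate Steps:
$\frac{d}{-14034} + \frac{10557}{1079} = - \frac{4523}{-14034} + \frac{10557}{1079} = \left(-4523\right) \left(- \frac{1}{14034}\right) + 10557 \cdot \frac{1}{1079} = \frac{4523}{14034} + \frac{10557}{1079} = \frac{153037255}{15142686}$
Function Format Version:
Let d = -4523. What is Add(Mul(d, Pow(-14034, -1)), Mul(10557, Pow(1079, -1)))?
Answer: Rational(153037255, 15142686) ≈ 10.106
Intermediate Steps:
Add(Mul(d, Pow(-14034, -1)), Mul(10557, Pow(1079, -1))) = Add(Mul(-4523, Pow(-14034, -1)), Mul(10557, Pow(1079, -1))) = Add(Mul(-4523, Rational(-1, 14034)), Mul(10557, Rational(1, 1079))) = Add(Rational(4523, 14034), Rational(10557, 1079)) = Rational(153037255, 15142686)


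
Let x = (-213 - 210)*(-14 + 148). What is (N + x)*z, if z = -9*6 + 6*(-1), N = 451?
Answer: 3373860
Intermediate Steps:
x = -56682 (x = -423*134 = -56682)
z = -60 (z = -54 - 6 = -60)
(N + x)*z = (451 - 56682)*(-60) = -56231*(-60) = 3373860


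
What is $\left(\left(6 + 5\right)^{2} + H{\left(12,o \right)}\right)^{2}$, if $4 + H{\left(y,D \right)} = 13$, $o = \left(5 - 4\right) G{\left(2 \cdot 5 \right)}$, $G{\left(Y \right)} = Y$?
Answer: $16900$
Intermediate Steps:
$o = 10$ ($o = \left(5 - 4\right) 2 \cdot 5 = 1 \cdot 10 = 10$)
$H{\left(y,D \right)} = 9$ ($H{\left(y,D \right)} = -4 + 13 = 9$)
$\left(\left(6 + 5\right)^{2} + H{\left(12,o \right)}\right)^{2} = \left(\left(6 + 5\right)^{2} + 9\right)^{2} = \left(11^{2} + 9\right)^{2} = \left(121 + 9\right)^{2} = 130^{2} = 16900$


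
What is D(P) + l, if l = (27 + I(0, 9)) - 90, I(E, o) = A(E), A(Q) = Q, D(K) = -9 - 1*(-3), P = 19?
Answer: -69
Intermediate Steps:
D(K) = -6 (D(K) = -9 + 3 = -6)
I(E, o) = E
l = -63 (l = (27 + 0) - 90 = 27 - 90 = -63)
D(P) + l = -6 - 63 = -69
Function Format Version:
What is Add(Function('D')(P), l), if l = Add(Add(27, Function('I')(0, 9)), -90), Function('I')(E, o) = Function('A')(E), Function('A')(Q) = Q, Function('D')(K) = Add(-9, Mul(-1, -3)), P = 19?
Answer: -69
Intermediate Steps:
Function('D')(K) = -6 (Function('D')(K) = Add(-9, 3) = -6)
Function('I')(E, o) = E
l = -63 (l = Add(Add(27, 0), -90) = Add(27, -90) = -63)
Add(Function('D')(P), l) = Add(-6, -63) = -69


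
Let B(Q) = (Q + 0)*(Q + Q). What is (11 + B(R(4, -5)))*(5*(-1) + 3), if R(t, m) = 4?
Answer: -86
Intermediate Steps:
B(Q) = 2*Q**2 (B(Q) = Q*(2*Q) = 2*Q**2)
(11 + B(R(4, -5)))*(5*(-1) + 3) = (11 + 2*4**2)*(5*(-1) + 3) = (11 + 2*16)*(-5 + 3) = (11 + 32)*(-2) = 43*(-2) = -86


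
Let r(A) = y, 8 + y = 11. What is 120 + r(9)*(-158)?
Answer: -354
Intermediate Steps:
y = 3 (y = -8 + 11 = 3)
r(A) = 3
120 + r(9)*(-158) = 120 + 3*(-158) = 120 - 474 = -354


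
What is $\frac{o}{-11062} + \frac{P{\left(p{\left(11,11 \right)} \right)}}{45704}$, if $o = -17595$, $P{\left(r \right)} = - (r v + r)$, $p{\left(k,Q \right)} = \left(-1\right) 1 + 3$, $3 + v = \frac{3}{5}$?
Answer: $\frac{1005241067}{631972060} \approx 1.5906$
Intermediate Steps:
$v = - \frac{12}{5}$ ($v = -3 + \frac{3}{5} = - \frac{12}{5} \approx -2.4$)
$p{\left(k,Q \right)} = 2$ ($p{\left(k,Q \right)} = -1 + 3 = 2$)
$P{\left(r \right)} = \frac{7 r}{5}$ ($P{\left(r \right)} = - (r \left(- \frac{12}{5}\right) + r) = - (- \frac{12 r}{5} + r) = - \frac{\left(-7\right) r}{5} = \frac{7 r}{5}$)
$\frac{o}{-11062} + \frac{P{\left(p{\left(11,11 \right)} \right)}}{45704} = - \frac{17595}{-11062} + \frac{\frac{7}{5} \cdot 2}{45704} = \left(-17595\right) \left(- \frac{1}{11062}\right) + \frac{14}{5} \cdot \frac{1}{45704} = \frac{17595}{11062} + \frac{7}{114260} = \frac{1005241067}{631972060}$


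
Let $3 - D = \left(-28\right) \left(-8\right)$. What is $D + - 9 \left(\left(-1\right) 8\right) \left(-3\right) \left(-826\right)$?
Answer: $178195$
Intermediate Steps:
$D = -221$ ($D = 3 - \left(-28\right) \left(-8\right) = 3 - 224 = -221$)
$D + - 9 \left(\left(-1\right) 8\right) \left(-3\right) \left(-826\right) = -221 + - 9 \left(\left(-1\right) 8\right) \left(-3\right) \left(-826\right) = -221 + \left(-9\right) \left(-8\right) \left(-3\right) \left(-826\right) = -221 + 72 \left(-3\right) \left(-826\right) = -221 - -178416 = -221 + 178416 = 178195$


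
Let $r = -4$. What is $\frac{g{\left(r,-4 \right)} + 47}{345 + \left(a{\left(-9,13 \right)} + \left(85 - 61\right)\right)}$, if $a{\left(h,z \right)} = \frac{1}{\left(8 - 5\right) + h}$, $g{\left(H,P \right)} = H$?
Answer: $\frac{258}{2213} \approx 0.11658$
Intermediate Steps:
$a{\left(h,z \right)} = \frac{1}{3 + h}$
$\frac{g{\left(r,-4 \right)} + 47}{345 + \left(a{\left(-9,13 \right)} + \left(85 - 61\right)\right)} = \frac{-4 + 47}{345 + \left(\frac{1}{3 - 9} + \left(85 - 61\right)\right)} = \frac{43}{345 + \left(\frac{1}{-6} + 24\right)} = \frac{43}{345 + \left(- \frac{1}{6} + 24\right)} = \frac{43}{345 + \frac{143}{6}} = \frac{43}{\frac{2213}{6}} = 43 \cdot \frac{6}{2213} = \frac{258}{2213}$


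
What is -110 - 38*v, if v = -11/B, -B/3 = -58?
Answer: -9361/87 ≈ -107.60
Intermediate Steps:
B = 174 (B = -3*(-58) = 174)
v = -11/174 ≈ -0.063218
-110 - 38*v = -110 - 38*(-11/174) = -110 + 209/87 = -9361/87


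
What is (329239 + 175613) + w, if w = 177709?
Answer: 682561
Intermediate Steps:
(329239 + 175613) + w = (329239 + 175613) + 177709 = 504852 + 177709 = 682561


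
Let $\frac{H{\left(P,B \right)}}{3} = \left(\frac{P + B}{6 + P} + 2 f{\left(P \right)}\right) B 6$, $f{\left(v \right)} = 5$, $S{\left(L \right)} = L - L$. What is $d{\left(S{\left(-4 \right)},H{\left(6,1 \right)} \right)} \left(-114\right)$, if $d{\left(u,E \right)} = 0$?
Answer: $0$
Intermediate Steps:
$S{\left(L \right)} = 0$
$H{\left(P,B \right)} = 18 B \left(10 + \frac{B + P}{6 + P}\right)$ ($H{\left(P,B \right)} = 3 \left(\frac{P + B}{6 + P} + 2 \cdot 5\right) B 6 = 3 \left(\frac{B + P}{6 + P} + 10\right) B 6 = 3 \left(10 + \frac{B + P}{6 + P}\right) B 6 = 3 B \left(10 + \frac{B + P}{6 + P}\right) 6 = 3 \cdot 6 B \left(10 + \frac{B + P}{6 + P}\right) = 18 B \left(10 + \frac{B + P}{6 + P}\right)$)
$d{\left(S{\left(-4 \right)},H{\left(6,1 \right)} \right)} \left(-114\right) = 0 \left(-114\right) = 0$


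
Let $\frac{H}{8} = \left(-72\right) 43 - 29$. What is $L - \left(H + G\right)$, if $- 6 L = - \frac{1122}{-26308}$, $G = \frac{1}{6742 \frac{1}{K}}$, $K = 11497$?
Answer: $\frac{2216954838085}{88684268} \approx 24998.0$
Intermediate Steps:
$G = \frac{11497}{6742}$ ($G = \frac{1}{6742 \cdot \frac{1}{11497}} = \frac{1}{\frac{6742}{11497}} = \frac{11497}{6742} \approx 1.7053$)
$L = - \frac{187}{26308}$ ($L = - \frac{\left(-1122\right) \frac{1}{-26308}}{6} = - \frac{\left(-1122\right) \left(- \frac{1}{26308}\right)}{6} = \left(- \frac{1}{6}\right) \frac{561}{13154} = - \frac{187}{26308} \approx -0.0071081$)
$H = -25000$ ($H = 8 \left(\left(-72\right) 43 - 29\right) = 8 \left(-3096 - 29\right) = 8 \left(-3125\right) = -25000$)
$L - \left(H + G\right) = - \frac{187}{26308} - \left(-25000 + \frac{11497}{6742}\right) = - \frac{187}{26308} - - \frac{168538503}{6742} = - \frac{187}{26308} + \frac{168538503}{6742} = \frac{2216954838085}{88684268}$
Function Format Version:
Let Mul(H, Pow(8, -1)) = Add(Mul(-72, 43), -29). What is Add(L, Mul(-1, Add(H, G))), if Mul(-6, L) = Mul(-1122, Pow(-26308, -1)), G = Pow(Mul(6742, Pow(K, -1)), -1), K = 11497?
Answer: Rational(2216954838085, 88684268) ≈ 24998.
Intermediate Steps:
G = Rational(11497, 6742) (G = Pow(Mul(6742, Pow(11497, -1)), -1) = Pow(Mul(6742, Rational(1, 11497)), -1) = Pow(Rational(6742, 11497), -1) = Rational(11497, 6742) ≈ 1.7053)
L = Rational(-187, 26308) (L = Mul(Rational(-1, 6), Mul(-1122, Pow(-26308, -1))) = Mul(Rational(-1, 6), Mul(-1122, Rational(-1, 26308))) = Mul(Rational(-1, 6), Rational(561, 13154)) = Rational(-187, 26308) ≈ -0.0071081)
H = -25000 (H = Mul(8, Add(Mul(-72, 43), -29)) = Mul(8, Add(-3096, -29)) = Mul(8, -3125) = -25000)
Add(L, Mul(-1, Add(H, G))) = Add(Rational(-187, 26308), Mul(-1, Add(-25000, Rational(11497, 6742)))) = Add(Rational(-187, 26308), Mul(-1, Rational(-168538503, 6742))) = Add(Rational(-187, 26308), Rational(168538503, 6742)) = Rational(2216954838085, 88684268)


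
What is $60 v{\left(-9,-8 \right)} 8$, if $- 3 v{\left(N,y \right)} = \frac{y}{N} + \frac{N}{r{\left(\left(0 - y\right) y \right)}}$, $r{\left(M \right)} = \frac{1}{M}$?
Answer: $- \frac{830720}{9} \approx -92302.0$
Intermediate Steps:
$v{\left(N,y \right)} = - \frac{y}{3 N} + \frac{N y^{2}}{3}$ ($v{\left(N,y \right)} = - \frac{\frac{y}{N} + \frac{N}{\frac{1}{\left(0 - y\right) y}}}{3} = - \frac{\frac{y}{N} + \frac{N}{\frac{1}{- y y}}}{3} = - \frac{\frac{y}{N} + \frac{N}{\frac{1}{\left(-1\right) y^{2}}}}{3} = - \frac{\frac{y}{N} + \frac{N}{\left(-1\right) \frac{1}{y^{2}}}}{3} = - \frac{\frac{y}{N} + N \left(- y^{2}\right)}{3} = - \frac{\frac{y}{N} - N y^{2}}{3} = - \frac{y}{3 N} + \frac{N y^{2}}{3}$)
$60 v{\left(-9,-8 \right)} 8 = 60 \cdot \frac{1}{3} \left(-8\right) \frac{1}{-9} \left(-1 - 8 \left(-9\right)^{2}\right) 8 = 60 \cdot \frac{1}{3} \left(-8\right) \left(- \frac{1}{9}\right) \left(-1 - 648\right) 8 = 60 \cdot \frac{1}{3} \left(-8\right) \left(- \frac{1}{9}\right) \left(-649\right) 8 = 60 \left(- \frac{5192}{27}\right) 8 = \left(- \frac{103840}{9}\right) 8 = - \frac{830720}{9}$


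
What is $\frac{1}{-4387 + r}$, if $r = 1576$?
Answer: $- \frac{1}{2811} \approx -0.00035575$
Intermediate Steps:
$\frac{1}{-4387 + r} = \frac{1}{-4387 + 1576} = \frac{1}{-2811} = - \frac{1}{2811}$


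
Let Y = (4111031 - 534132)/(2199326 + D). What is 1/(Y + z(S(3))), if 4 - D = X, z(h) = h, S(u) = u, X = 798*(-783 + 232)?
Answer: 2639028/11493983 ≈ 0.22960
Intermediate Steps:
X = -439698 (X = 798*(-551) = -439698)
D = 439702 (D = 4 - 1*(-439698) = 4 + 439698 = 439702)
Y = 3576899/2639028 (Y = (4111031 - 534132)/(2199326 + 439702) = 3576899/2639028 ≈ 1.3554)
1/(Y + z(S(3))) = 1/(3576899/2639028 + 3) = 1/(11493983/2639028) = 2639028/11493983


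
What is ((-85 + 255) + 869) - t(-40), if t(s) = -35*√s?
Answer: 1039 + 70*I*√10 ≈ 1039.0 + 221.36*I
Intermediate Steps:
((-85 + 255) + 869) - t(-40) = ((-85 + 255) + 869) - (-35)*√(-40) = (170 + 869) - (-35)*2*I*√10 = 1039 - (-70)*I*√10 = 1039 + 70*I*√10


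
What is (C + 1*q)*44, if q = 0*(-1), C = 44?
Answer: 1936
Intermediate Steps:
q = 0
(C + 1*q)*44 = (44 + 1*0)*44 = (44 + 0)*44 = 44*44 = 1936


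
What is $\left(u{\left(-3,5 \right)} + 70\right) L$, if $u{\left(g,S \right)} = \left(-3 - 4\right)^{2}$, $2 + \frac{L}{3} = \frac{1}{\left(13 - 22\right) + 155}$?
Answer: $- \frac{103887}{146} \approx -711.55$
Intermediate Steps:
$L = - \frac{873}{146}$ ($L = -6 + \frac{3}{\left(13 - 22\right) + 155} = -6 + \frac{3}{-9 + 155} = -6 + \frac{3}{146} = - \frac{873}{146} \approx -5.9795$)
$u{\left(g,S \right)} = 49$ ($u{\left(g,S \right)} = \left(-7\right)^{2} = 49$)
$\left(u{\left(-3,5 \right)} + 70\right) L = \left(49 + 70\right) \left(- \frac{873}{146}\right) = 119 \left(- \frac{873}{146}\right) = - \frac{103887}{146}$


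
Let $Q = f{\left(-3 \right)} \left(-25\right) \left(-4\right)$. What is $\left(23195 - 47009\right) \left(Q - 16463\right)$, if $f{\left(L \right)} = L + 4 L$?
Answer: $427770882$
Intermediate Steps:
$f{\left(L \right)} = 5 L$
$Q = -1500$ ($Q = 5 \left(-3\right) \left(-25\right) \left(-4\right) = \left(-15\right) \left(-25\right) \left(-4\right) = 375 \left(-4\right) = -1500$)
$\left(23195 - 47009\right) \left(Q - 16463\right) = \left(23195 - 47009\right) \left(-1500 - 16463\right) = \left(-23814\right) \left(-17963\right) = 427770882$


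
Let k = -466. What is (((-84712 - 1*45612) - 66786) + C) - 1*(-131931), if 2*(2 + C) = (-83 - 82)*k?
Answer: -26736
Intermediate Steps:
C = 38443 (C = -2 + ((-83 - 82)*(-466))/2 = -2 + (-165*(-466))/2 = -2 + (1/2)*76890 = -2 + 38445 = 38443)
(((-84712 - 1*45612) - 66786) + C) - 1*(-131931) = (((-84712 - 1*45612) - 66786) + 38443) - 1*(-131931) = (((-84712 - 45612) - 66786) + 38443) + 131931 = ((-130324 - 66786) + 38443) + 131931 = (-197110 + 38443) + 131931 = -158667 + 131931 = -26736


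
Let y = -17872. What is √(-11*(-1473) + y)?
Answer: I*√1669 ≈ 40.853*I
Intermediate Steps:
√(-11*(-1473) + y) = √(-11*(-1473) - 17872) = √(16203 - 17872) = √(-1669) = I*√1669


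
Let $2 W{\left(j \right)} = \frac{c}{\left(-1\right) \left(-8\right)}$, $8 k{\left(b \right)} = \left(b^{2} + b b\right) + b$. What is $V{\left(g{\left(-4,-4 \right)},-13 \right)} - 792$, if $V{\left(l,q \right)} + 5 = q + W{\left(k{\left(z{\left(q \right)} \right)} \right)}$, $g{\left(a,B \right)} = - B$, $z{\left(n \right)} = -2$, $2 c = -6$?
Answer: $- \frac{12963}{16} \approx -810.19$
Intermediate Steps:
$c = -3$ ($c = \frac{1}{2} \left(-6\right) = -3$)
$k{\left(b \right)} = \frac{b^{2}}{4} + \frac{b}{8}$ ($k{\left(b \right)} = \frac{\left(b^{2} + b b\right) + b}{8} = \frac{\left(b^{2} + b^{2}\right) + b}{8} = \frac{2 b^{2} + b}{8} = \frac{b + 2 b^{2}}{8} = \frac{b^{2}}{4} + \frac{b}{8}$)
$W{\left(j \right)} = - \frac{3}{16}$ ($W{\left(j \right)} = \frac{\left(-3\right) \frac{1}{\left(-1\right) \left(-8\right)}}{2} = \frac{\left(-3\right) \frac{1}{8}}{2} = \frac{1}{2} \left(- \frac{3}{8}\right) = - \frac{3}{16}$)
$V{\left(l,q \right)} = - \frac{83}{16} + q$ ($V{\left(l,q \right)} = -5 + \left(q - \frac{3}{16}\right) = -5 + \left(- \frac{3}{16} + q\right) = - \frac{83}{16} + q$)
$V{\left(g{\left(-4,-4 \right)},-13 \right)} - 792 = \left(- \frac{83}{16} - 13\right) - 792 = - \frac{291}{16} - 792 = - \frac{12963}{16}$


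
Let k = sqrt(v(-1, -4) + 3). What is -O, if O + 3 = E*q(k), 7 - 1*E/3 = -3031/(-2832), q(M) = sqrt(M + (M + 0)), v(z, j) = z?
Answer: 3 - 16793*2**(3/4)/944 ≈ -26.918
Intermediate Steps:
k = sqrt(2) (k = sqrt(-1 + 3) = sqrt(2) ≈ 1.4142)
q(M) = sqrt(2)*sqrt(M) (q(M) = sqrt(M + M) = sqrt(2*M) = sqrt(2)*sqrt(M))
E = 16793/944 (E = 21 - (-9093)/(-2832) = 21 - (-9093)*(-1)/2832 = 21 - 3*3031/2832 = 21 - 3031/944 = 16793/944 ≈ 17.789)
O = -3 + 16793*2**(3/4)/944 (O = -3 + 16793*(sqrt(2)*sqrt(sqrt(2)))/944 = -3 + 16793*(sqrt(2)*2**(1/4))/944 = -3 + 16793*2**(3/4)/944 ≈ 26.918)
-O = -(-3 + 16793*2**(3/4)/944) = 3 - 16793*2**(3/4)/944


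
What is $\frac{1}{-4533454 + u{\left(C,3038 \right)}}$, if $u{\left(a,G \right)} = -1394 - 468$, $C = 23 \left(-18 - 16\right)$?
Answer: $- \frac{1}{4535316} \approx -2.2049 \cdot 10^{-7}$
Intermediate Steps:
$C = -782$ ($C = 23 \left(-34\right) = -782$)
$u{\left(a,G \right)} = -1862$
$\frac{1}{-4533454 + u{\left(C,3038 \right)}} = \frac{1}{-4533454 - 1862} = \frac{1}{-4535316} = - \frac{1}{4535316}$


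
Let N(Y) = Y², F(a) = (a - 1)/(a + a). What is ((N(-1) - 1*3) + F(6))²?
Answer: 361/144 ≈ 2.5069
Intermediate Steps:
F(a) = (-1 + a)/(2*a) (F(a) = (-1 + a)/((2*a)) = (-1 + a)*(1/(2*a)) = (-1 + a)/(2*a))
((N(-1) - 1*3) + F(6))² = (((-1)² - 1*3) + (½)*(-1 + 6)/6)² = ((1 - 3) + (½)*(⅙)*5)² = (-2 + 5/12)² = (-19/12)² = 361/144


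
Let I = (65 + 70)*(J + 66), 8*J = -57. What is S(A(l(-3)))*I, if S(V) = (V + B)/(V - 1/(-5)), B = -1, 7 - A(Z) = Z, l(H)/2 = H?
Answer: 317925/44 ≈ 7225.6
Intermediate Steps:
J = -57/8 (J = (1/8)*(-57) = -57/8 ≈ -7.1250)
l(H) = 2*H
A(Z) = 7 - Z
I = 63585/8 (I = (65 + 70)*(-57/8 + 66) = 135*(471/8) = 63585/8 ≈ 7948.1)
S(V) = (-1 + V)/(1/5 + V) (S(V) = (V - 1)/(V - 1/(-5)) = (-1 + V)/(V - 1*(-1/5)) = (-1 + V)/(V + 1/5) = (-1 + V)/(1/5 + V))
S(A(l(-3)))*I = (5*(-1 + (7 - 2*(-3)))/(1 + 5*(7 - 2*(-3))))*(63585/8) = (5*(-1 + (7 - 1*(-6)))/(1 + 5*(7 - 1*(-6))))*(63585/8) = (5*(-1 + (7 + 6))/(1 + 5*(7 + 6)))*(63585/8) = (5*(-1 + 13)/(1 + 5*13))*(63585/8) = (5*12/(1 + 65))*(63585/8) = (5*12/66)*(63585/8) = (5*(1/66)*12)*(63585/8) = (10/11)*(63585/8) = 317925/44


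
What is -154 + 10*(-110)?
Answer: -1254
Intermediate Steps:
-154 + 10*(-110) = -154 - 1100 = -1254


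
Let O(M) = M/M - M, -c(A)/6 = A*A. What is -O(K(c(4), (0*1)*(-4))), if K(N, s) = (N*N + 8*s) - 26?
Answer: 9189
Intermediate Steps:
c(A) = -6*A² (c(A) = -6*A*A = -6*A²)
K(N, s) = -26 + N² + 8*s (K(N, s) = (N² + 8*s) - 26 = -26 + N² + 8*s)
O(M) = 1 - M
-O(K(c(4), (0*1)*(-4))) = -(1 - (-26 + (-6*4²)² + 8*((0*1)*(-4)))) = -(1 - (-26 + (-6*16)² + 8*(0*(-4)))) = -(1 - (-26 + (-96)² + 8*0)) = -(1 - (-26 + 9216 + 0)) = -(1 - 1*9190) = -(1 - 9190) = -1*(-9189) = 9189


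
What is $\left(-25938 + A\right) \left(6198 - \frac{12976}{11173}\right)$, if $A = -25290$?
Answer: $- \frac{3546887277384}{11173} \approx -3.1745 \cdot 10^{8}$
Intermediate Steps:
$\left(-25938 + A\right) \left(6198 - \frac{12976}{11173}\right) = \left(-25938 - 25290\right) \left(6198 - \frac{12976}{11173}\right) = - 51228 \left(6198 - \frac{12976}{11173}\right) = \left(-51228\right) \frac{69237278}{11173} = - \frac{3546887277384}{11173}$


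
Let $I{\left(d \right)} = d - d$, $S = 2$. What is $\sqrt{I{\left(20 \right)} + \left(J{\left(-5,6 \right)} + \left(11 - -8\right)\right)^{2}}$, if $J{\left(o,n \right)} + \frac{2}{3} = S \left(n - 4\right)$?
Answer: $\frac{67}{3} \approx 22.333$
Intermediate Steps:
$J{\left(o,n \right)} = - \frac{26}{3} + 2 n$ ($J{\left(o,n \right)} = - \frac{2}{3} + 2 \left(n - 4\right) = - \frac{2}{3} + 2 \left(-4 + n\right) = - \frac{2}{3} + \left(-8 + 2 n\right) = - \frac{26}{3} + 2 n$)
$I{\left(d \right)} = 0$
$\sqrt{I{\left(20 \right)} + \left(J{\left(-5,6 \right)} + \left(11 - -8\right)\right)^{2}} = \sqrt{0 + \left(\left(- \frac{26}{3} + 2 \cdot 6\right) + \left(11 - -8\right)\right)^{2}} = \sqrt{0 + \left(\left(- \frac{26}{3} + 12\right) + \left(11 + 8\right)\right)^{2}} = \sqrt{0 + \left(\frac{10}{3} + 19\right)^{2}} = \sqrt{0 + \left(\frac{67}{3}\right)^{2}} = \sqrt{0 + \frac{4489}{9}} = \sqrt{\frac{4489}{9}} = \frac{67}{3}$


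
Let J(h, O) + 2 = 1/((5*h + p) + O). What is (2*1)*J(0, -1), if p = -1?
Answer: -5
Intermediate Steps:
J(h, O) = -2 + 1/(-1 + O + 5*h) (J(h, O) = -2 + 1/((5*h - 1) + O) = -2 + 1/((-1 + 5*h) + O) = -2 + 1/(-1 + O + 5*h))
(2*1)*J(0, -1) = (2*1)*((3 - 10*0 - 2*(-1))/(-1 - 1 + 5*0)) = 2*((3 + 0 + 2)/(-1 - 1 + 0)) = 2*(5/(-2)) = 2*(-1/2*5) = 2*(-5/2) = -5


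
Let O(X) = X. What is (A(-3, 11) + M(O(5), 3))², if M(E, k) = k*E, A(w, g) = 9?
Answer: 576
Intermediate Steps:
M(E, k) = E*k
(A(-3, 11) + M(O(5), 3))² = (9 + 5*3)² = (9 + 15)² = 24² = 576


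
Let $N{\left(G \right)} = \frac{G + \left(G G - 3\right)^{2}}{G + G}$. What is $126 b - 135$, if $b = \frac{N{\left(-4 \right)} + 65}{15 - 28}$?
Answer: $- \frac{29385}{52} \approx -565.1$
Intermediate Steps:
$N{\left(G \right)} = \frac{G + \left(-3 + G^{2}\right)^{2}}{2 G}$ ($N{\left(G \right)} = \frac{G + \left(G^{2} - 3\right)^{2}}{2 G} = \left(G + \left(-3 + G^{2}\right)^{2}\right) \frac{1}{2 G} = \frac{G + \left(-3 + G^{2}\right)^{2}}{2 G}$)
$b = - \frac{355}{104}$ ($b = \frac{\frac{-4 + \left(-3 + \left(-4\right)^{2}\right)^{2}}{2 \left(-4\right)} + 65}{15 - 28} = \frac{\frac{1}{2} \left(- \frac{1}{4}\right) \left(-4 + \left(-3 + 16\right)^{2}\right) + 65}{-13} = \left(\frac{1}{2} \left(- \frac{1}{4}\right) \left(-4 + 13^{2}\right) + 65\right) \left(- \frac{1}{13}\right) = \left(\frac{1}{2} \left(- \frac{1}{4}\right) \left(-4 + 169\right) + 65\right) \left(- \frac{1}{13}\right) = \left(\frac{1}{2} \left(- \frac{1}{4}\right) 165 + 65\right) \left(- \frac{1}{13}\right) = \left(- \frac{165}{8} + 65\right) \left(- \frac{1}{13}\right) = \frac{355}{8} \left(- \frac{1}{13}\right) = - \frac{355}{104} \approx -3.4135$)
$126 b - 135 = 126 \left(- \frac{355}{104}\right) - 135 = - \frac{22365}{52} - 135 = - \frac{29385}{52}$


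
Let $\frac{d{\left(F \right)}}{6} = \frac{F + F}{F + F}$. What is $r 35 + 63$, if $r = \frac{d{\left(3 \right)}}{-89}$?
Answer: $\frac{5397}{89} \approx 60.64$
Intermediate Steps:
$d{\left(F \right)} = 6$ ($d{\left(F \right)} = 6 \frac{F + F}{F + F} = 6 \frac{2 F}{2 F} = 6 \cdot 2 F \frac{1}{2 F} = 6 \cdot 1 = 6$)
$r = - \frac{6}{89}$ ($r = \frac{6}{-89} = 6 \left(- \frac{1}{89}\right) = - \frac{6}{89} \approx -0.067416$)
$r 35 + 63 = \left(- \frac{6}{89}\right) 35 + 63 = - \frac{210}{89} + 63 = \frac{5397}{89}$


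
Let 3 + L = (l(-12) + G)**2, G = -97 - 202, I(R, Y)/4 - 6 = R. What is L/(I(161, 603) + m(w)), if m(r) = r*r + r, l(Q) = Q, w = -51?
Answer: 48359/1609 ≈ 30.055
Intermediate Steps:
I(R, Y) = 24 + 4*R
G = -299
L = 96718 (L = -3 + (-12 - 299)**2 = -3 + (-311)**2 = -3 + 96721 = 96718)
m(r) = r + r**2 (m(r) = r**2 + r = r + r**2)
L/(I(161, 603) + m(w)) = 96718/((24 + 4*161) - 51*(1 - 51)) = 96718/((24 + 644) - 51*(-50)) = 96718/(668 + 2550) = 96718/3218 = 96718*(1/3218) = 48359/1609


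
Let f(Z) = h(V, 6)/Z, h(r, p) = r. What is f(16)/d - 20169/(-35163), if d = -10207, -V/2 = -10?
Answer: 91476013/159514996 ≈ 0.57346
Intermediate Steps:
V = 20 (V = -2*(-10) = 20)
f(Z) = 20/Z
f(16)/d - 20169/(-35163) = (20/16)/(-10207) - 20169/(-35163) = (20*(1/16))*(-1/10207) - 20169*(-1/35163) = (5/4)*(-1/10207) + 2241/3907 = -5/40828 + 2241/3907 = 91476013/159514996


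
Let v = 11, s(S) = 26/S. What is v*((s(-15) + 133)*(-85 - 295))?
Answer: -1646084/3 ≈ -5.4870e+5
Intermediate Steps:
v*((s(-15) + 133)*(-85 - 295)) = 11*((26/(-15) + 133)*(-85 - 295)) = 11*((26*(-1/15) + 133)*(-380)) = 11*((-26/15 + 133)*(-380)) = 11*((1969/15)*(-380)) = 11*(-149644/3) = -1646084/3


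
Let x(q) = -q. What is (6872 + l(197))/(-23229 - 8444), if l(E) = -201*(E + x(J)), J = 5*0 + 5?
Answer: 31720/31673 ≈ 1.0015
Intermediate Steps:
J = 5 (J = 0 + 5 = 5)
l(E) = 1005 - 201*E (l(E) = -201*(E - 1*5) = -201*(E - 5) = -201*(-5 + E) = 1005 - 201*E)
(6872 + l(197))/(-23229 - 8444) = (6872 + (1005 - 201*197))/(-23229 - 8444) = (6872 + (1005 - 39597))/(-31673) = (6872 - 38592)*(-1/31673) = -31720*(-1/31673) = 31720/31673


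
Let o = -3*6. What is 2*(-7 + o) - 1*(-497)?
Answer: 447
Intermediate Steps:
o = -18
2*(-7 + o) - 1*(-497) = 2*(-7 - 18) - 1*(-497) = 2*(-25) + 497 = -50 + 497 = 447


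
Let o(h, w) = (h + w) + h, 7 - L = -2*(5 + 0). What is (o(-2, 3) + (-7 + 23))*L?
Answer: 255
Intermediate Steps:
L = 17 (L = 7 - (-2)*(5 + 0) = 7 - (-2)*5 = 7 - 1*(-10) = 7 + 10 = 17)
o(h, w) = w + 2*h
(o(-2, 3) + (-7 + 23))*L = ((3 + 2*(-2)) + (-7 + 23))*17 = ((3 - 4) + 16)*17 = (-1 + 16)*17 = 15*17 = 255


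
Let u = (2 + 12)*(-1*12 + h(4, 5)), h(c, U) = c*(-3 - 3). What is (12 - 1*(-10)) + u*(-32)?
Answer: 16150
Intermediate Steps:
h(c, U) = -6*c (h(c, U) = c*(-6) = -6*c)
u = -504 (u = (2 + 12)*(-1*12 - 6*4) = 14*(-12 - 24) = 14*(-36) = -504)
(12 - 1*(-10)) + u*(-32) = (12 - 1*(-10)) - 504*(-32) = (12 + 10) + 16128 = 22 + 16128 = 16150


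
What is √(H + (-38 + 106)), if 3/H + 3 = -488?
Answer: √16392035/491 ≈ 8.2458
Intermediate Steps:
H = -3/491 (H = 3/(-3 - 488) = 3/(-491) = 3*(-1/491) = -3/491 ≈ -0.0061100)
√(H + (-38 + 106)) = √(-3/491 + (-38 + 106)) = √(-3/491 + 68) = √(33385/491) = √16392035/491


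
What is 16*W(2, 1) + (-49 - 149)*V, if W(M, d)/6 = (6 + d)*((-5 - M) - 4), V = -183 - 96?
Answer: 47850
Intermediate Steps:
V = -279
W(M, d) = 6*(-9 - M)*(6 + d) (W(M, d) = 6*((6 + d)*((-5 - M) - 4)) = 6*((6 + d)*(-9 - M)) = 6*((-9 - M)*(6 + d)) = 6*(-9 - M)*(6 + d))
16*W(2, 1) + (-49 - 149)*V = 16*(-324 - 54*1 - 36*2 - 6*2*1) + (-49 - 149)*(-279) = 16*(-324 - 54 - 72 - 12) - 198*(-279) = 16*(-462) + 55242 = -7392 + 55242 = 47850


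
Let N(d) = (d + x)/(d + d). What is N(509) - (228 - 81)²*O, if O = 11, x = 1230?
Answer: -241975843/1018 ≈ -2.3770e+5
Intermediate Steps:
N(d) = (1230 + d)/(2*d) (N(d) = (d + 1230)/(d + d) = (1230 + d)/((2*d)) = (1230 + d)*(1/(2*d)) = (1230 + d)/(2*d))
N(509) - (228 - 81)²*O = (½)*(1230 + 509)/509 - (228 - 81)²*11 = (½)*(1/509)*1739 - 147²*11 = 1739/1018 - 21609*11 = 1739/1018 - 1*237699 = 1739/1018 - 237699 = -241975843/1018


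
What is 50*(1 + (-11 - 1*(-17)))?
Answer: 350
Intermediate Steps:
50*(1 + (-11 - 1*(-17))) = 50*(1 + (-11 + 17)) = 50*(1 + 6) = 50*7 = 350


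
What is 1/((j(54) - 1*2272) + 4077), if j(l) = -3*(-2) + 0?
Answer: 1/1811 ≈ 0.00055218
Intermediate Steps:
j(l) = 6 (j(l) = 6 + 0 = 6)
1/((j(54) - 1*2272) + 4077) = 1/((6 - 1*2272) + 4077) = 1/((6 - 2272) + 4077) = 1/(-2266 + 4077) = 1/1811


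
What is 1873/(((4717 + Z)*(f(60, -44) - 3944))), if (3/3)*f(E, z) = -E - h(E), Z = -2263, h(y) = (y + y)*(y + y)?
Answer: -1873/45163416 ≈ -4.1472e-5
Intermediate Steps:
h(y) = 4*y² (h(y) = (2*y)*(2*y) = 4*y²)
f(E, z) = -E - 4*E²
1873/(((4717 + Z)*(f(60, -44) - 3944))) = 1873/(((4717 - 2263)*(60*(-1 - 4*60) - 3944))) = 1873/((2454*(60*(-1 - 240) - 3944))) = 1873/((2454*(60*(-241) - 3944))) = 1873/((2454*(-14460 - 3944))) = 1873/((2454*(-18404))) = 1873/(-45163416) = 1873*(-1/45163416) = -1873/45163416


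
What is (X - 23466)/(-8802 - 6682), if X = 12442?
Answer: 2756/3871 ≈ 0.71196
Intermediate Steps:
(X - 23466)/(-8802 - 6682) = (12442 - 23466)/(-8802 - 6682) = -11024/(-15484) = -11024*(-1/15484) = 2756/3871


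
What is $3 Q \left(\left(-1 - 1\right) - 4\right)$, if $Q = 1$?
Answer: $-18$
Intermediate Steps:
$3 Q \left(\left(-1 - 1\right) - 4\right) = 3 \cdot 1 \left(\left(-1 - 1\right) - 4\right) = 3 \left(-2 - 4\right) = 3 \left(-6\right) = -18$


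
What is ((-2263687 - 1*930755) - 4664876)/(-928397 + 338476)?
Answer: 7859318/589921 ≈ 13.323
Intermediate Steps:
((-2263687 - 1*930755) - 4664876)/(-928397 + 338476) = ((-2263687 - 930755) - 4664876)/(-589921) = (-3194442 - 4664876)*(-1/589921) = -7859318*(-1/589921) = 7859318/589921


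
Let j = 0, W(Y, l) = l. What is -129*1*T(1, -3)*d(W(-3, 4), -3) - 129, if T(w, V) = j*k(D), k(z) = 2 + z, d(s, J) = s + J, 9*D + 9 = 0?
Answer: -129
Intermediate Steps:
D = -1 (D = -1 + (⅑)*0 = -1 + 0 = -1)
d(s, J) = J + s
T(w, V) = 0 (T(w, V) = 0*(2 - 1) = 0*1 = 0)
-129*1*T(1, -3)*d(W(-3, 4), -3) - 129 = -129*1*0*(-3 + 4) - 129 = -0 - 129 = -129*0 - 129 = 0 - 129 = -129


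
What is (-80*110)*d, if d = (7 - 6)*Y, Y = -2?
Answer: 17600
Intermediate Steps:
d = -2 (d = (7 - 6)*(-2) = 1*(-2) = -2)
(-80*110)*d = -80*110*(-2) = -8800*(-2) = 17600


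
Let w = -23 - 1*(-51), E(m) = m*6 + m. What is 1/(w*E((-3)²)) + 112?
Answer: 197569/1764 ≈ 112.00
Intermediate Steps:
E(m) = 7*m (E(m) = 6*m + m = 7*m)
w = 28 (w = -23 + 51 = 28)
1/(w*E((-3)²)) + 112 = 1/(28*((7*(-3)²))) + 112 = 1/(28*((7*9))) + 112 = (1/28)/63 + 112 = (1/28)*(1/63) + 112 = 1/1764 + 112 = 197569/1764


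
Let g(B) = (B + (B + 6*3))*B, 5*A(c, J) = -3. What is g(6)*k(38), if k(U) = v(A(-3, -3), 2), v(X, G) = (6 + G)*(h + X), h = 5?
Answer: 6336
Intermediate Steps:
A(c, J) = -⅗ (A(c, J) = (⅕)*(-3) = -⅗)
v(X, G) = (5 + X)*(6 + G) (v(X, G) = (6 + G)*(5 + X) = (5 + X)*(6 + G))
k(U) = 176/5 (k(U) = 30 + 5*2 + 6*(-⅗) + 2*(-⅗) = 30 + 10 - 18/5 - 6/5 = 176/5)
g(B) = B*(18 + 2*B) (g(B) = (B + (B + 18))*B = (B + (18 + B))*B = (18 + 2*B)*B = B*(18 + 2*B))
g(6)*k(38) = (2*6*(9 + 6))*(176/5) = (2*6*15)*(176/5) = 180*(176/5) = 6336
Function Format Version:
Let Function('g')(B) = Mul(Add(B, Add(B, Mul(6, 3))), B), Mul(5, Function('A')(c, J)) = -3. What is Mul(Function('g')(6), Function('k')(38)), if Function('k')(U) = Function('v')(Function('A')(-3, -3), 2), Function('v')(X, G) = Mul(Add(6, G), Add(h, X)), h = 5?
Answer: 6336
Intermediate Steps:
Function('A')(c, J) = Rational(-3, 5) (Function('A')(c, J) = Mul(Rational(1, 5), -3) = Rational(-3, 5))
Function('v')(X, G) = Mul(Add(5, X), Add(6, G)) (Function('v')(X, G) = Mul(Add(6, G), Add(5, X)) = Mul(Add(5, X), Add(6, G)))
Function('k')(U) = Rational(176, 5) (Function('k')(U) = Add(30, Mul(5, 2), Mul(6, Rational(-3, 5)), Mul(2, Rational(-3, 5))) = Add(30, 10, Rational(-18, 5), Rational(-6, 5)) = Rational(176, 5))
Function('g')(B) = Mul(B, Add(18, Mul(2, B))) (Function('g')(B) = Mul(Add(B, Add(B, 18)), B) = Mul(Add(B, Add(18, B)), B) = Mul(Add(18, Mul(2, B)), B) = Mul(B, Add(18, Mul(2, B))))
Mul(Function('g')(6), Function('k')(38)) = Mul(Mul(2, 6, Add(9, 6)), Rational(176, 5)) = Mul(Mul(2, 6, 15), Rational(176, 5)) = Mul(180, Rational(176, 5)) = 6336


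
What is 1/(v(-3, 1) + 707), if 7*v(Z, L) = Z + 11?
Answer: 7/4957 ≈ 0.0014121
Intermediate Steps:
v(Z, L) = 11/7 + Z/7 (v(Z, L) = (Z + 11)/7 = (11 + Z)/7 = 11/7 + Z/7)
1/(v(-3, 1) + 707) = 1/((11/7 + (⅐)*(-3)) + 707) = 1/((11/7 - 3/7) + 707) = 1/(8/7 + 707) = 1/(4957/7) = 7/4957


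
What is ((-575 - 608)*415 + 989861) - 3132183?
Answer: -2633267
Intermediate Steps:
((-575 - 608)*415 + 989861) - 3132183 = (-1183*415 + 989861) - 3132183 = (-490945 + 989861) - 3132183 = 498916 - 3132183 = -2633267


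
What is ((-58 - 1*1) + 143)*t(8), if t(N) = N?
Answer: 672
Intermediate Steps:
((-58 - 1*1) + 143)*t(8) = ((-58 - 1*1) + 143)*8 = ((-58 - 1) + 143)*8 = (-59 + 143)*8 = 84*8 = 672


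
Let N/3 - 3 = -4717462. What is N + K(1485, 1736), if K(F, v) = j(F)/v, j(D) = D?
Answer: -24568524987/1736 ≈ -1.4152e+7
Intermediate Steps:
N = -14152377 (N = 9 + 3*(-4717462) = 9 - 14152386 = -14152377)
K(F, v) = F/v
N + K(1485, 1736) = -14152377 + 1485/1736 = -24568524987/1736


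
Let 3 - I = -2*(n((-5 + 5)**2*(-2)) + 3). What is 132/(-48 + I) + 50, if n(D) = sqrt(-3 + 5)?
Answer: 70502/1513 - 264*sqrt(2)/1513 ≈ 46.351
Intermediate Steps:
n(D) = sqrt(2)
I = 9 + 2*sqrt(2) (I = 3 - (-2)*(sqrt(2) + 3) = 3 - (-2)*(3 + sqrt(2)) = 3 - (-6 - 2*sqrt(2)) = 3 + (6 + 2*sqrt(2)) = 9 + 2*sqrt(2) ≈ 11.828)
132/(-48 + I) + 50 = 132/(-48 + (9 + 2*sqrt(2))) + 50 = 132/(-39 + 2*sqrt(2)) + 50 = 50 + 132/(-39 + 2*sqrt(2))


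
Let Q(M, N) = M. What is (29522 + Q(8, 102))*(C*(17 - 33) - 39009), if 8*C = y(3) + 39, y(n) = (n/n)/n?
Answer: -3462776390/3 ≈ -1.1543e+9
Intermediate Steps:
y(n) = 1/n
C = 59/12 (C = (1/3 + 39)/8 = (⅓ + 39)/8 = (⅛)*(118/3) = 59/12 ≈ 4.9167)
(29522 + Q(8, 102))*(C*(17 - 33) - 39009) = (29522 + 8)*(59*(17 - 33)/12 - 39009) = 29530*((59/12)*(-16) - 39009) = 29530*(-236/3 - 39009) = 29530*(-117263/3) = -3462776390/3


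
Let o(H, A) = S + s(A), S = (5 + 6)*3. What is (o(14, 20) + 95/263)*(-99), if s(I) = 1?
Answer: -894663/263 ≈ -3401.8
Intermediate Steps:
S = 33 (S = 11*3 = 33)
o(H, A) = 34 (o(H, A) = 33 + 1 = 34)
(o(14, 20) + 95/263)*(-99) = (34 + 95/263)*(-99) = (9037/263)*(-99) = -894663/263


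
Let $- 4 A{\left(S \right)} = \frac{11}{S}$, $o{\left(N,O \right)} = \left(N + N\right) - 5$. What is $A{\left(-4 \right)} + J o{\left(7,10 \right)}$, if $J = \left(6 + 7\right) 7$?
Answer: $\frac{13115}{16} \approx 819.69$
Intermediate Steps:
$o{\left(N,O \right)} = -5 + 2 N$ ($o{\left(N,O \right)} = 2 N - 5 = -5 + 2 N$)
$A{\left(S \right)} = - \frac{11}{4 S}$ ($A{\left(S \right)} = - \frac{11 \frac{1}{S}}{4} = - \frac{11}{4 S}$)
$J = 91$ ($J = 13 \cdot 7 = 91$)
$A{\left(-4 \right)} + J o{\left(7,10 \right)} = - \frac{11}{4 \left(-4\right)} + 91 \left(-5 + 2 \cdot 7\right) = \left(- \frac{11}{4}\right) \left(- \frac{1}{4}\right) + 91 \left(-5 + 14\right) = \frac{11}{16} + 91 \cdot 9 = \frac{11}{16} + 819 = \frac{13115}{16}$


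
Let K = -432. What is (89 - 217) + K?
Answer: -560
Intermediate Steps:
(89 - 217) + K = (89 - 217) - 432 = -128 - 432 = -560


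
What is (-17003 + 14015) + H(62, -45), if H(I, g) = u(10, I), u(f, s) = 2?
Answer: -2986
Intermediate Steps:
H(I, g) = 2
(-17003 + 14015) + H(62, -45) = (-17003 + 14015) + 2 = -2988 + 2 = -2986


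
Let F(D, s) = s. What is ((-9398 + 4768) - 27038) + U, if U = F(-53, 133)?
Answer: -31535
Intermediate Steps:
U = 133
((-9398 + 4768) - 27038) + U = ((-9398 + 4768) - 27038) + 133 = (-4630 - 27038) + 133 = -31668 + 133 = -31535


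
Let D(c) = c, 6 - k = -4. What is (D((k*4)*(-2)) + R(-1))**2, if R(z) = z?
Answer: 6561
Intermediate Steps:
k = 10 (k = 6 - 1*(-4) = 6 + 4 = 10)
(D((k*4)*(-2)) + R(-1))**2 = ((10*4)*(-2) - 1)**2 = (40*(-2) - 1)**2 = (-80 - 1)**2 = (-81)**2 = 6561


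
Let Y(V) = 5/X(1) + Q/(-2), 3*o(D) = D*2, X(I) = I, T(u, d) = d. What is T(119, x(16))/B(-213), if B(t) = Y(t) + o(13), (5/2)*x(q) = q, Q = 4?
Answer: 96/175 ≈ 0.54857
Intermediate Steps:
x(q) = 2*q/5
o(D) = 2*D/3 (o(D) = (D*2)/3 = (2*D)/3 = 2*D/3)
Y(V) = 3 (Y(V) = 5/1 + 4/(-2) = 5*1 + 4*(-½) = 5 - 2 = 3)
B(t) = 35/3 (B(t) = 3 + (⅔)*13 = 3 + 26/3 = 35/3)
T(119, x(16))/B(-213) = ((⅖)*16)/(35/3) = (32/5)*(3/35) = 96/175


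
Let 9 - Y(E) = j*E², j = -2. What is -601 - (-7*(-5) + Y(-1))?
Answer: -647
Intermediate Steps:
Y(E) = 9 + 2*E² (Y(E) = 9 - (-2)*E² = 9 + 2*E²)
-601 - (-7*(-5) + Y(-1)) = -601 - (-7*(-5) + (9 + 2*(-1)²)) = -601 - (35 + (9 + 2*1)) = -601 - (35 + (9 + 2)) = -601 - (35 + 11) = -601 - 1*46 = -601 - 46 = -647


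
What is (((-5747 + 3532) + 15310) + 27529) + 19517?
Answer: 60141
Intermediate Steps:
(((-5747 + 3532) + 15310) + 27529) + 19517 = ((-2215 + 15310) + 27529) + 19517 = (13095 + 27529) + 19517 = 40624 + 19517 = 60141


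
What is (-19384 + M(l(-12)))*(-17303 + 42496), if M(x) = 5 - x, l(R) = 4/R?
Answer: -1464620248/3 ≈ -4.8821e+8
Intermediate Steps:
(-19384 + M(l(-12)))*(-17303 + 42496) = (-19384 + (5 - 4/(-12)))*(-17303 + 42496) = (-19384 + (5 - 4*(-1)/12))*25193 = (-19384 + (5 - 1*(-⅓)))*25193 = (-19384 + (5 + ⅓))*25193 = (-19384 + 16/3)*25193 = -58136/3*25193 = -1464620248/3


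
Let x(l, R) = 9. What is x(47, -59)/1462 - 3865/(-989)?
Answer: 131617/33626 ≈ 3.9141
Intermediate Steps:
x(47, -59)/1462 - 3865/(-989) = 9/1462 - 3865/(-989) = 9*(1/1462) - 3865*(-1/989) = 9/1462 + 3865/989 = 131617/33626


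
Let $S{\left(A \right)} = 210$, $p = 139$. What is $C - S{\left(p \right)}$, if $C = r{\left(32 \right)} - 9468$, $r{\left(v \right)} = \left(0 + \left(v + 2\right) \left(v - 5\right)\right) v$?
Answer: $19698$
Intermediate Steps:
$r{\left(v \right)} = v \left(-5 + v\right) \left(2 + v\right)$ ($r{\left(v \right)} = \left(0 + \left(2 + v\right) \left(-5 + v\right)\right) v = \left(0 + \left(-5 + v\right) \left(2 + v\right)\right) v = \left(-5 + v\right) \left(2 + v\right) v = v \left(-5 + v\right) \left(2 + v\right)$)
$C = 19908$ ($C = 32 \left(-10 + 32^{2} - 96\right) - 9468 = 32 \left(-10 + 1024 - 96\right) - 9468 = 32 \cdot 918 - 9468 = 29376 - 9468 = 19908$)
$C - S{\left(p \right)} = 19908 - 210 = 19698$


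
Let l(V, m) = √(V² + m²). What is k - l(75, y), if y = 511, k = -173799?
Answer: -173799 - √266746 ≈ -1.7432e+5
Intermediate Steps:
k - l(75, y) = -173799 - √(75² + 511²) = -173799 - √(5625 + 261121) = -173799 - √266746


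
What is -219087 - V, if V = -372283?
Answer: 153196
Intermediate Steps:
-219087 - V = -219087 - 1*(-372283) = -219087 + 372283 = 153196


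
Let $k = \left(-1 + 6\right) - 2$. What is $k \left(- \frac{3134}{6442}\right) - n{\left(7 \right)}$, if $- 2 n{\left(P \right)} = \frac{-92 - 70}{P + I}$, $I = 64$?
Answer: $- \frac{594672}{228691} \approx -2.6003$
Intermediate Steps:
$n{\left(P \right)} = \frac{81}{64 + P}$ ($n{\left(P \right)} = - \frac{\left(-92 - 70\right) \frac{1}{P + 64}}{2} = - \frac{\left(-162\right) \frac{1}{64 + P}}{2} = \frac{81}{64 + P}$)
$k = 3$ ($k = 5 + \left(-4 + 2\right) = 5 - 2 = 3$)
$k \left(- \frac{3134}{6442}\right) - n{\left(7 \right)} = 3 \left(- \frac{3134}{6442}\right) - \frac{81}{64 + 7} = 3 \left(\left(-3134\right) \frac{1}{6442}\right) - \frac{81}{71} = 3 \left(- \frac{1567}{3221}\right) - 81 \cdot \frac{1}{71} = - \frac{4701}{3221} - \frac{81}{71} = - \frac{594672}{228691}$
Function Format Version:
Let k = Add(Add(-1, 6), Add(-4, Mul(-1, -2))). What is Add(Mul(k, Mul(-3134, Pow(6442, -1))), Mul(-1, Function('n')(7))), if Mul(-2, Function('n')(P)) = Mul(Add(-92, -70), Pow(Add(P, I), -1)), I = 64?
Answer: Rational(-594672, 228691) ≈ -2.6003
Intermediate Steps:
Function('n')(P) = Mul(81, Pow(Add(64, P), -1)) (Function('n')(P) = Mul(Rational(-1, 2), Mul(Add(-92, -70), Pow(Add(P, 64), -1))) = Mul(Rational(-1, 2), Mul(-162, Pow(Add(64, P), -1))) = Mul(81, Pow(Add(64, P), -1)))
k = 3 (k = Add(5, Add(-4, 2)) = Add(5, -2) = 3)
Add(Mul(k, Mul(-3134, Pow(6442, -1))), Mul(-1, Function('n')(7))) = Add(Mul(3, Mul(-3134, Pow(6442, -1))), Mul(-1, Mul(81, Pow(Add(64, 7), -1)))) = Add(Mul(3, Mul(-3134, Rational(1, 6442))), Mul(-1, Mul(81, Pow(71, -1)))) = Add(Mul(3, Rational(-1567, 3221)), Mul(-1, Mul(81, Rational(1, 71)))) = Add(Rational(-4701, 3221), Mul(-1, Rational(81, 71))) = Add(Rational(-4701, 3221), Rational(-81, 71)) = Rational(-594672, 228691)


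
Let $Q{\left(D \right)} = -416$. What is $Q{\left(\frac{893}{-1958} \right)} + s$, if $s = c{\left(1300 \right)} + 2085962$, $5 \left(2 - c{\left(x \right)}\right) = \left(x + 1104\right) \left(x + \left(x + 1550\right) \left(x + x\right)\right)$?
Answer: $-3561267492$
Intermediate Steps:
$c{\left(x \right)} = 2 - \frac{\left(1104 + x\right) \left(x + 2 x \left(1550 + x\right)\right)}{5}$ ($c{\left(x \right)} = 2 - \frac{\left(x + 1104\right) \left(x + \left(x + 1550\right) \left(x + x\right)\right)}{5} = 2 - \frac{\left(1104 + x\right) \left(x + \left(1550 + x\right) 2 x\right)}{5} = 2 - \frac{\left(1104 + x\right) \left(x + 2 x \left(1550 + x\right)\right)}{5}$)
$s = -3561267076$ ($s = \left(2 - 890111040 - \frac{5309 \cdot 1300^{2}}{5} - \frac{2 \cdot 1300^{3}}{5}\right) + 2085962 = \left(2 - 890111040 - 1794442000 - 878800000\right) + 2085962 = -3563353038 + 2085962 = -3561267076$)
$Q{\left(\frac{893}{-1958} \right)} + s = -416 - 3561267076 = -3561267492$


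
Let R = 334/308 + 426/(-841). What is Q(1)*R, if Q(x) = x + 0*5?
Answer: 74843/129514 ≈ 0.57788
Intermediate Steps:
R = 74843/129514 (R = 334*(1/308) + 426*(-1/841) = 167/154 - 426/841 = 74843/129514 ≈ 0.57788)
Q(x) = x (Q(x) = x + 0 = x)
Q(1)*R = 1*(74843/129514) = 74843/129514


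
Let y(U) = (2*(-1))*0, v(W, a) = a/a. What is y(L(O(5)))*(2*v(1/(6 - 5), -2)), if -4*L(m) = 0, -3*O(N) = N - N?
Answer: 0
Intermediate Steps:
O(N) = 0 (O(N) = -(N - N)/3 = -1/3*0 = 0)
L(m) = 0 (L(m) = -1/4*0 = 0)
v(W, a) = 1
y(U) = 0 (y(U) = -2*0 = 0)
y(L(O(5)))*(2*v(1/(6 - 5), -2)) = 0*(2*1) = 0*2 = 0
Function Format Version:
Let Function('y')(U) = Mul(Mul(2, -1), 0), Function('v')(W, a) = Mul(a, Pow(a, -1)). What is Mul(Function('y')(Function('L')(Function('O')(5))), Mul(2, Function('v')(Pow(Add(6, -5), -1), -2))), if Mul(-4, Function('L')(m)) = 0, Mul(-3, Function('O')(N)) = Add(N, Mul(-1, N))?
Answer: 0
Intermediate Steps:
Function('O')(N) = 0 (Function('O')(N) = Mul(Rational(-1, 3), Add(N, Mul(-1, N))) = Mul(Rational(-1, 3), 0) = 0)
Function('L')(m) = 0 (Function('L')(m) = Mul(Rational(-1, 4), 0) = 0)
Function('v')(W, a) = 1
Function('y')(U) = 0 (Function('y')(U) = Mul(-2, 0) = 0)
Mul(Function('y')(Function('L')(Function('O')(5))), Mul(2, Function('v')(Pow(Add(6, -5), -1), -2))) = Mul(0, Mul(2, 1)) = Mul(0, 2) = 0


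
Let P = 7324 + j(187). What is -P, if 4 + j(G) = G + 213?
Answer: -7720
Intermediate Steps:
j(G) = 209 + G (j(G) = -4 + (G + 213) = -4 + (213 + G) = 209 + G)
P = 7720 (P = 7324 + (209 + 187) = 7324 + 396 = 7720)
-P = -1*7720 = -7720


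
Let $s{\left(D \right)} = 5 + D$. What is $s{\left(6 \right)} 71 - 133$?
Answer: $648$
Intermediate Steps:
$s{\left(6 \right)} 71 - 133 = \left(5 + 6\right) 71 - 133 = 11 \cdot 71 - 133 = 781 - 133 = 648$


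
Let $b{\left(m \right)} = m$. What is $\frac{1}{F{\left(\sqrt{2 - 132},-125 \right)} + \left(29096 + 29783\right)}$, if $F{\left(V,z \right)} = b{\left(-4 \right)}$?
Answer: $\frac{1}{58875} \approx 1.6985 \cdot 10^{-5}$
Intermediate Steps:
$F{\left(V,z \right)} = -4$
$\frac{1}{F{\left(\sqrt{2 - 132},-125 \right)} + \left(29096 + 29783\right)} = \frac{1}{-4 + \left(29096 + 29783\right)} = \frac{1}{-4 + 58879} = \frac{1}{58875}$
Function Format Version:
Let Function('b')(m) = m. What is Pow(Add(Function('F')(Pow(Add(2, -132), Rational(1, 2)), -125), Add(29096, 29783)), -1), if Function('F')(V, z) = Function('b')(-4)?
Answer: Rational(1, 58875) ≈ 1.6985e-5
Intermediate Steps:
Function('F')(V, z) = -4
Pow(Add(Function('F')(Pow(Add(2, -132), Rational(1, 2)), -125), Add(29096, 29783)), -1) = Pow(Add(-4, Add(29096, 29783)), -1) = Pow(Add(-4, 58879), -1) = Pow(58875, -1) = Rational(1, 58875)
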